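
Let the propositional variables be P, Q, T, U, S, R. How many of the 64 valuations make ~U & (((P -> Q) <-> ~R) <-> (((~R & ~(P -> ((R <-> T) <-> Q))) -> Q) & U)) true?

16

Initial set: {(~U & (((P -> Q) <-> ~R) <-> (((~R & ~(P -> ((R <-> T) <-> Q))) -> Q) & U)))}.
(~U & (((P -> Q) <-> ~R) <-> (((~R & ~(P -> ((R <-> T) <-> Q))) -> Q) & U))): α-rule — add ~U, (((P -> Q) <-> ~R) <-> (((~R & ~(P -> ((R <-> T) <-> Q))) -> Q) & U)).
(((P -> Q) <-> ~R) <-> (((~R & ~(P -> ((R <-> T) <-> Q))) -> Q) & U)): β-rule — branch into ((P -> Q) <-> ~R), (((~R & ~(P -> ((R <-> T) <-> Q))) -> Q) & U)  //  ~((P -> Q) <-> ~R), ~(((~R & ~(P -> ((R <-> T) <-> Q))) -> Q) & U).
  branch 1 (add ((P -> Q) <-> ~R), (((~R & ~(P -> ((R <-> T) <-> Q))) -> Q) & U)):
    (((~R & ~(P -> ((R <-> T) <-> Q))) -> Q) & U): α-rule — add ((~R & ~(P -> ((R <-> T) <-> Q))) -> Q), U.
    × closes — contains both U and ~U.
  branch 2 (add ~((P -> Q) <-> ~R), ~(((~R & ~(P -> ((R <-> T) <-> Q))) -> Q) & U)):
    ~((P -> Q) <-> ~R): β-rule — branch into (P -> Q), ~~R  //  ~(P -> Q), ~R.
      branch 2.1 (add (P -> Q), ~~R):
        ~(((~R & ~(P -> ((R <-> T) <-> Q))) -> Q) & U): β-rule — branch into ~((~R & ~(P -> ((R <-> T) <-> Q))) -> Q)  //  ~U.
          branch 2.1.1 (add ~((~R & ~(P -> ((R <-> T) <-> Q))) -> Q)):
            ~((~R & ~(P -> ((R <-> T) <-> Q))) -> Q): α-rule — add (~R & ~(P -> ((R <-> T) <-> Q))), ~Q.
            (~R & ~(P -> ((R <-> T) <-> Q))): α-rule — add ~R, ~(P -> ((R <-> T) <-> Q)).
            × closes — contains both R and ~R.
          branch 2.1.2 (add ~U):
            (P -> Q): β-rule — branch into ~P  //  Q.
              branch 2.1.2.1 (add ~P):
                ○ open, literals {P=false, R=true, U=false}.
              branch 2.1.2.2 (add Q):
                ○ open, literals {Q=true, R=true, U=false}.
      branch 2.2 (add ~(P -> Q), ~R):
        ~(P -> Q): α-rule — add P, ~Q.
        ~(((~R & ~(P -> ((R <-> T) <-> Q))) -> Q) & U): β-rule — branch into ~((~R & ~(P -> ((R <-> T) <-> Q))) -> Q)  //  ~U.
          branch 2.2.1 (add ~((~R & ~(P -> ((R <-> T) <-> Q))) -> Q)):
            ~((~R & ~(P -> ((R <-> T) <-> Q))) -> Q): α-rule — add (~R & ~(P -> ((R <-> T) <-> Q))), ~Q.
            (~R & ~(P -> ((R <-> T) <-> Q))): α-rule — add ~R, ~(P -> ((R <-> T) <-> Q)).
            ~(P -> ((R <-> T) <-> Q)): α-rule — add P, ~((R <-> T) <-> Q).
            ~((R <-> T) <-> Q): β-rule — branch into (R <-> T), ~Q  //  ~(R <-> T), Q.
              branch 2.2.1.1 (add (R <-> T), ~Q):
                (R <-> T): β-rule — branch into R, T  //  ~R, ~T.
                  branch 2.2.1.1.1 (add R, T):
                    × closes — contains both R and ~R.
                  branch 2.2.1.1.2 (add ~R, ~T):
                    ○ open, literals {P=true, Q=false, R=false, T=false, U=false}.
              branch 2.2.1.2 (add ~(R <-> T), Q):
                × closes — contains both Q and ~Q.
          branch 2.2.2 (add ~U):
            ○ open, literals {P=true, Q=false, R=false, U=false}.
4 branches closed, 4 open.
Each open branch fixes some atoms; the unmentioned ones are free. Counting distinct full assignments: branch {P=false, R=true, U=false} (Q, T, S) contributes 8 new; branch {Q=true, R=true, U=false} (P, T, S) contributes 4 new; branch {P=true, Q=false, R=false, T=false, U=false} (S) contributes 2 new; branch {P=true, Q=false, R=false, U=false} (T, S) contributes 2 new. Total: 16.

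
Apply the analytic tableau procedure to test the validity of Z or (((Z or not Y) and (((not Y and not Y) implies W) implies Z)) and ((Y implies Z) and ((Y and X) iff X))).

Not valid

Assume the negation and expand:
Initial set: {not (Z or (((Z or not Y) and (((not Y and not Y) implies W) implies Z)) and ((Y implies Z) and ((Y and X) iff X))))}.
not (Z or (((Z or not Y) and (((not Y and not Y) implies W) implies Z)) and ((Y implies Z) and ((Y and X) iff X)))): α-rule — add not Z, not (((Z or not Y) and (((not Y and not Y) implies W) implies Z)) and ((Y implies Z) and ((Y and X) iff X))).
not (((Z or not Y) and (((not Y and not Y) implies W) implies Z)) and ((Y implies Z) and ((Y and X) iff X))): β-rule — branch into not ((Z or not Y) and (((not Y and not Y) implies W) implies Z))  //  not ((Y implies Z) and ((Y and X) iff X)).
  branch 1 (add not ((Z or not Y) and (((not Y and not Y) implies W) implies Z))):
    not ((Z or not Y) and (((not Y and not Y) implies W) implies Z)): β-rule — branch into not (Z or not Y)  //  not (((not Y and not Y) implies W) implies Z).
      branch 1.1 (add not (Z or not Y)):
        not (Z or not Y): α-rule — add not Z, not not Y.
        ○ open, literals {Y=1, Z=0}.
      branch 1.2 (add not (((not Y and not Y) implies W) implies Z)):
        not (((not Y and not Y) implies W) implies Z): α-rule — add ((not Y and not Y) implies W), not Z.
        ((not Y and not Y) implies W): β-rule — branch into not (not Y and not Y)  //  W.
          branch 1.2.1 (add not (not Y and not Y)):
            not (not Y and not Y): β-rule — branch into not not Y  //  not not Y.
              branch 1.2.1.1 (add not not Y):
                ○ open, literals {Y=1, Z=0}.
              branch 1.2.1.2 (add not not Y):
                ○ open, literals {Y=1, Z=0}.
          branch 1.2.2 (add W):
            ○ open, literals {W=1, Z=0}.
  branch 2 (add not ((Y implies Z) and ((Y and X) iff X))):
    not ((Y implies Z) and ((Y and X) iff X)): β-rule — branch into not (Y implies Z)  //  not ((Y and X) iff X).
      branch 2.1 (add not (Y implies Z)):
        not (Y implies Z): α-rule — add Y, not Z.
        ○ open, literals {Y=1, Z=0}.
      branch 2.2 (add not ((Y and X) iff X)):
        not ((Y and X) iff X): β-rule — branch into (Y and X), not X  //  not (Y and X), X.
          branch 2.2.1 (add (Y and X), not X):
            (Y and X): α-rule — add Y, X.
            × closes — contains both X and not X.
          branch 2.2.2 (add not (Y and X), X):
            not (Y and X): β-rule — branch into not Y  //  not X.
              branch 2.2.2.1 (add not Y):
                ○ open, literals {X=1, Y=0, Z=0}.
              branch 2.2.2.2 (add not X):
                × closes — contains both X and not X.
2 branches closed, 6 open.
An open branch gives a countermodel: Y=1, Z=0 (unmentioned atoms arbitrary); under it the original formula is false.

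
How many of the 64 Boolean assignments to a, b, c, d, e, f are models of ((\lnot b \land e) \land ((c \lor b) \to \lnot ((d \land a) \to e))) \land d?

4

Initial set: {(((\lnot b \land e) \land ((c \lor b) \to \lnot ((d \land a) \to e))) \land d)}.
(((\lnot b \land e) \land ((c \lor b) \to \lnot ((d \land a) \to e))) \land d): α-rule — add ((\lnot b \land e) \land ((c \lor b) \to \lnot ((d \land a) \to e))), d.
((\lnot b \land e) \land ((c \lor b) \to \lnot ((d \land a) \to e))): α-rule — add (\lnot b \land e), ((c \lor b) \to \lnot ((d \land a) \to e)).
(\lnot b \land e): α-rule — add \lnot b, e.
((c \lor b) \to \lnot ((d \land a) \to e)): β-rule — branch into \lnot (c \lor b)  //  \lnot ((d \land a) \to e).
  branch 1 (add \lnot (c \lor b)):
    \lnot (c \lor b): α-rule — add \lnot c, \lnot b.
    ○ open, literals {b=false, c=false, d=true, e=true}.
  branch 2 (add \lnot ((d \land a) \to e)):
    \lnot ((d \land a) \to e): α-rule — add (d \land a), \lnot e.
    × closes — contains both e and \lnot e.
1 branch closed, 1 open.
Each open branch fixes some atoms; the unmentioned ones are free. Counting distinct full assignments: branch {b=false, c=false, d=true, e=true} (a, f) contributes 4 new. Total: 4.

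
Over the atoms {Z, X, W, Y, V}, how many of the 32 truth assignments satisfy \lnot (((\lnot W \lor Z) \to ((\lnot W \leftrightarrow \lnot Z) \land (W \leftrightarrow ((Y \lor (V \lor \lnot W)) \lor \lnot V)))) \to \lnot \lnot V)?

8

Initial set: {\lnot (((\lnot W \lor Z) \to ((\lnot W \leftrightarrow \lnot Z) \land (W \leftrightarrow ((Y \lor (V \lor \lnot W)) \lor \lnot V)))) \to \lnot \lnot V)}.
\lnot (((\lnot W \lor Z) \to ((\lnot W \leftrightarrow \lnot Z) \land (W \leftrightarrow ((Y \lor (V \lor \lnot W)) \lor \lnot V)))) \to \lnot \lnot V): α-rule — add ((\lnot W \lor Z) \to ((\lnot W \leftrightarrow \lnot Z) \land (W \leftrightarrow ((Y \lor (V \lor \lnot W)) \lor \lnot V)))), \lnot \lnot \lnot V.
\lnot \lnot \lnot V: drop double negation, giving \lnot V.
((\lnot W \lor Z) \to ((\lnot W \leftrightarrow \lnot Z) \land (W \leftrightarrow ((Y \lor (V \lor \lnot W)) \lor \lnot V)))): β-rule — branch into \lnot (\lnot W \lor Z)  //  ((\lnot W \leftrightarrow \lnot Z) \land (W \leftrightarrow ((Y \lor (V \lor \lnot W)) \lor \lnot V))).
  branch 1 (add \lnot (\lnot W \lor Z)):
    \lnot (\lnot W \lor Z): α-rule — add \lnot \lnot W, \lnot Z.
    ○ open, literals {V=0, W=1, Z=0}.
  branch 2 (add ((\lnot W \leftrightarrow \lnot Z) \land (W \leftrightarrow ((Y \lor (V \lor \lnot W)) \lor \lnot V)))):
    ((\lnot W \leftrightarrow \lnot Z) \land (W \leftrightarrow ((Y \lor (V \lor \lnot W)) \lor \lnot V))): α-rule — add (\lnot W \leftrightarrow \lnot Z), (W \leftrightarrow ((Y \lor (V \lor \lnot W)) \lor \lnot V)).
    (\lnot W \leftrightarrow \lnot Z): β-rule — branch into \lnot W, \lnot Z  //  \lnot \lnot W, \lnot \lnot Z.
      branch 2.1 (add \lnot W, \lnot Z):
        (W \leftrightarrow ((Y \lor (V \lor \lnot W)) \lor \lnot V)): β-rule — branch into W, ((Y \lor (V \lor \lnot W)) \lor \lnot V)  //  \lnot W, \lnot ((Y \lor (V \lor \lnot W)) \lor \lnot V).
          branch 2.1.1 (add W, ((Y \lor (V \lor \lnot W)) \lor \lnot V)):
            × closes — contains both W and \lnot W.
          branch 2.1.2 (add \lnot W, \lnot ((Y \lor (V \lor \lnot W)) \lor \lnot V)):
            \lnot ((Y \lor (V \lor \lnot W)) \lor \lnot V): α-rule — add \lnot (Y \lor (V \lor \lnot W)), \lnot \lnot V.
            × closes — contains both V and \lnot V.
      branch 2.2 (add \lnot \lnot W, \lnot \lnot Z):
        (W \leftrightarrow ((Y \lor (V \lor \lnot W)) \lor \lnot V)): β-rule — branch into W, ((Y \lor (V \lor \lnot W)) \lor \lnot V)  //  \lnot W, \lnot ((Y \lor (V \lor \lnot W)) \lor \lnot V).
          branch 2.2.1 (add W, ((Y \lor (V \lor \lnot W)) \lor \lnot V)):
            ((Y \lor (V \lor \lnot W)) \lor \lnot V): β-rule — branch into (Y \lor (V \lor \lnot W))  //  \lnot V.
              branch 2.2.1.1 (add (Y \lor (V \lor \lnot W))):
                (Y \lor (V \lor \lnot W)): β-rule — branch into Y  //  (V \lor \lnot W).
                  branch 2.2.1.1.1 (add Y):
                    ○ open, literals {V=0, W=1, Y=1, Z=1}.
                  branch 2.2.1.1.2 (add (V \lor \lnot W)):
                    (V \lor \lnot W): β-rule — branch into V  //  \lnot W.
                      branch 2.2.1.1.2.1 (add V):
                        × closes — contains both V and \lnot V.
                      branch 2.2.1.1.2.2 (add \lnot W):
                        × closes — contains both W and \lnot W.
              branch 2.2.1.2 (add \lnot V):
                ○ open, literals {V=0, W=1, Z=1}.
          branch 2.2.2 (add \lnot W, \lnot ((Y \lor (V \lor \lnot W)) \lor \lnot V)):
            × closes — contains both W and \lnot W.
5 branches closed, 3 open.
Each open branch fixes some atoms; the unmentioned ones are free. Counting distinct full assignments: branch {V=0, W=1, Z=0} (X, Y) contributes 4 new; branch {V=0, W=1, Y=1, Z=1} (X) contributes 2 new; branch {V=0, W=1, Z=1} (X, Y) contributes 2 new. Total: 8.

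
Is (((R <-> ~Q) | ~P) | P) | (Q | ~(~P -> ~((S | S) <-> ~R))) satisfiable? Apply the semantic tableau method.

Satisfiable

Initial set: {((((R <-> ~Q) | ~P) | P) | (Q | ~(~P -> ~((S | S) <-> ~R))))}.
((((R <-> ~Q) | ~P) | P) | (Q | ~(~P -> ~((S | S) <-> ~R)))): β-rule — branch into (((R <-> ~Q) | ~P) | P)  //  (Q | ~(~P -> ~((S | S) <-> ~R))).
  branch 1 (add (((R <-> ~Q) | ~P) | P)):
    (((R <-> ~Q) | ~P) | P): β-rule — branch into ((R <-> ~Q) | ~P)  //  P.
      branch 1.1 (add ((R <-> ~Q) | ~P)):
        ((R <-> ~Q) | ~P): β-rule — branch into (R <-> ~Q)  //  ~P.
          branch 1.1.1 (add (R <-> ~Q)):
            (R <-> ~Q): β-rule — branch into R, ~Q  //  ~R, ~~Q.
              branch 1.1.1.1 (add R, ~Q):
                ○ open, literals {Q=F, R=T}.
              branch 1.1.1.2 (add ~R, ~~Q):
                ○ open, literals {Q=T, R=F}.
          branch 1.1.2 (add ~P):
            ○ open, literals {P=F}.
      branch 1.2 (add P):
        ○ open, literals {P=T}.
  branch 2 (add (Q | ~(~P -> ~((S | S) <-> ~R)))):
    (Q | ~(~P -> ~((S | S) <-> ~R))): β-rule — branch into Q  //  ~(~P -> ~((S | S) <-> ~R)).
      branch 2.1 (add Q):
        ○ open, literals {Q=T}.
      branch 2.2 (add ~(~P -> ~((S | S) <-> ~R))):
        ~(~P -> ~((S | S) <-> ~R)): α-rule — add ~P, ~~((S | S) <-> ~R).
        ~~((S | S) <-> ~R): β-rule — branch into (S | S), ~R  //  ~(S | S), ~~R.
          branch 2.2.1 (add (S | S), ~R):
            (S | S): β-rule — branch into S  //  S.
              branch 2.2.1.1 (add S):
                ○ open, literals {P=F, R=F, S=T}.
              branch 2.2.1.2 (add S):
                ○ open, literals {P=F, R=F, S=T}.
          branch 2.2.2 (add ~(S | S), ~~R):
            ~(S | S): α-rule — add ~S, ~S.
            ○ open, literals {P=F, R=T, S=F}.
0 branches closed, 8 open.
An open branch gives a satisfying assignment: Q=F, R=T.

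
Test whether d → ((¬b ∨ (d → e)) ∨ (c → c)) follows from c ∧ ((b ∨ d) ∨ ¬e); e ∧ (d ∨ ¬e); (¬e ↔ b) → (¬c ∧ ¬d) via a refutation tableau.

Yes

Initial set: {(c ∧ ((b ∨ d) ∨ ¬e)); (e ∧ (d ∨ ¬e)); ((¬e ↔ b) → (¬c ∧ ¬d)); ¬(d → ((¬b ∨ (d → e)) ∨ (c → c)))}.
(c ∧ ((b ∨ d) ∨ ¬e)): α-rule — add c, ((b ∨ d) ∨ ¬e).
(e ∧ (d ∨ ¬e)): α-rule — add e, (d ∨ ¬e).
¬(d → ((¬b ∨ (d → e)) ∨ (c → c))): α-rule — add d, ¬((¬b ∨ (d → e)) ∨ (c → c)).
¬((¬b ∨ (d → e)) ∨ (c → c)): α-rule — add ¬(¬b ∨ (d → e)), ¬(c → c).
¬(¬b ∨ (d → e)): α-rule — add ¬¬b, ¬(d → e).
¬(c → c): α-rule — add c, ¬c.
× closes — contains both c and ¬c.
All 1 branch closes.
Every branch closed, so the premises entail the conclusion.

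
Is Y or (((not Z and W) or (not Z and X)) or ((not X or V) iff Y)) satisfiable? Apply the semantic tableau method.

Satisfiable

Initial set: {(Y or (((not Z and W) or (not Z and X)) or ((not X or V) iff Y)))}.
(Y or (((not Z and W) or (not Z and X)) or ((not X or V) iff Y))): β-rule — branch into Y  //  (((not Z and W) or (not Z and X)) or ((not X or V) iff Y)).
  branch 1 (add Y):
    ○ open, literals {Y=1}.
  branch 2 (add (((not Z and W) or (not Z and X)) or ((not X or V) iff Y))):
    (((not Z and W) or (not Z and X)) or ((not X or V) iff Y)): β-rule — branch into ((not Z and W) or (not Z and X))  //  ((not X or V) iff Y).
      branch 2.1 (add ((not Z and W) or (not Z and X))):
        ((not Z and W) or (not Z and X)): β-rule — branch into (not Z and W)  //  (not Z and X).
          branch 2.1.1 (add (not Z and W)):
            (not Z and W): α-rule — add not Z, W.
            ○ open, literals {W=1, Z=0}.
          branch 2.1.2 (add (not Z and X)):
            (not Z and X): α-rule — add not Z, X.
            ○ open, literals {X=1, Z=0}.
      branch 2.2 (add ((not X or V) iff Y)):
        ((not X or V) iff Y): β-rule — branch into (not X or V), Y  //  not (not X or V), not Y.
          branch 2.2.1 (add (not X or V), Y):
            (not X or V): β-rule — branch into not X  //  V.
              branch 2.2.1.1 (add not X):
                ○ open, literals {X=0, Y=1}.
              branch 2.2.1.2 (add V):
                ○ open, literals {V=1, Y=1}.
          branch 2.2.2 (add not (not X or V), not Y):
            not (not X or V): α-rule — add not not X, not V.
            ○ open, literals {V=0, X=1, Y=0}.
0 branches closed, 6 open.
An open branch gives a satisfying assignment: Y=1.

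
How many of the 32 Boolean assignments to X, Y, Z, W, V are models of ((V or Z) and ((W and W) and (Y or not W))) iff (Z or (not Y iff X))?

Initial set: {(((V or Z) and ((W and W) and (Y or not W))) iff (Z or (not Y iff X)))}.
(((V or Z) and ((W and W) and (Y or not W))) iff (Z or (not Y iff X))): β-rule — branch into ((V or Z) and ((W and W) and (Y or not W))), (Z or (not Y iff X))  //  not ((V or Z) and ((W and W) and (Y or not W))), not (Z or (not Y iff X)).
  branch 1 (add ((V or Z) and ((W and W) and (Y or not W))), (Z or (not Y iff X))):
    ((V or Z) and ((W and W) and (Y or not W))): α-rule — add (V or Z), ((W and W) and (Y or not W)).
    ((W and W) and (Y or not W)): α-rule — add (W and W), (Y or not W).
    (W and W): α-rule — add W, W.
    (Z or (not Y iff X)): β-rule — branch into Z  //  (not Y iff X).
      branch 1.1 (add Z):
        (V or Z): β-rule — branch into V  //  Z.
          branch 1.1.1 (add V):
            (Y or not W): β-rule — branch into Y  //  not W.
              branch 1.1.1.1 (add Y):
                ○ open, literals {V=T, W=T, Y=T, Z=T}.
              branch 1.1.1.2 (add not W):
                × closes — contains both W and not W.
          branch 1.1.2 (add Z):
            (Y or not W): β-rule — branch into Y  //  not W.
              branch 1.1.2.1 (add Y):
                ○ open, literals {W=T, Y=T, Z=T}.
              branch 1.1.2.2 (add not W):
                × closes — contains both W and not W.
      branch 1.2 (add (not Y iff X)):
        (V or Z): β-rule — branch into V  //  Z.
          branch 1.2.1 (add V):
            (Y or not W): β-rule — branch into Y  //  not W.
              branch 1.2.1.1 (add Y):
                (not Y iff X): β-rule — branch into not Y, X  //  not not Y, not X.
                  branch 1.2.1.1.1 (add not Y, X):
                    × closes — contains both Y and not Y.
                  branch 1.2.1.1.2 (add not not Y, not X):
                    ○ open, literals {V=T, W=T, X=F, Y=T}.
              branch 1.2.1.2 (add not W):
                × closes — contains both W and not W.
          branch 1.2.2 (add Z):
            (Y or not W): β-rule — branch into Y  //  not W.
              branch 1.2.2.1 (add Y):
                (not Y iff X): β-rule — branch into not Y, X  //  not not Y, not X.
                  branch 1.2.2.1.1 (add not Y, X):
                    × closes — contains both Y and not Y.
                  branch 1.2.2.1.2 (add not not Y, not X):
                    ○ open, literals {W=T, X=F, Y=T, Z=T}.
              branch 1.2.2.2 (add not W):
                × closes — contains both W and not W.
  branch 2 (add not ((V or Z) and ((W and W) and (Y or not W))), not (Z or (not Y iff X))):
    not (Z or (not Y iff X)): α-rule — add not Z, not (not Y iff X).
    not ((V or Z) and ((W and W) and (Y or not W))): β-rule — branch into not (V or Z)  //  not ((W and W) and (Y or not W)).
      branch 2.1 (add not (V or Z)):
        not (V or Z): α-rule — add not V, not Z.
        not (not Y iff X): β-rule — branch into not Y, not X  //  not not Y, X.
          branch 2.1.1 (add not Y, not X):
            ○ open, literals {V=F, X=F, Y=F, Z=F}.
          branch 2.1.2 (add not not Y, X):
            ○ open, literals {V=F, X=T, Y=T, Z=F}.
      branch 2.2 (add not ((W and W) and (Y or not W))):
        not (not Y iff X): β-rule — branch into not Y, not X  //  not not Y, X.
          branch 2.2.1 (add not Y, not X):
            not ((W and W) and (Y or not W)): β-rule — branch into not (W and W)  //  not (Y or not W).
              branch 2.2.1.1 (add not (W and W)):
                not (W and W): β-rule — branch into not W  //  not W.
                  branch 2.2.1.1.1 (add not W):
                    ○ open, literals {W=F, X=F, Y=F, Z=F}.
                  branch 2.2.1.1.2 (add not W):
                    ○ open, literals {W=F, X=F, Y=F, Z=F}.
              branch 2.2.1.2 (add not (Y or not W)):
                not (Y or not W): α-rule — add not Y, not not W.
                ○ open, literals {W=T, X=F, Y=F, Z=F}.
          branch 2.2.2 (add not not Y, X):
            not ((W and W) and (Y or not W)): β-rule — branch into not (W and W)  //  not (Y or not W).
              branch 2.2.2.1 (add not (W and W)):
                not (W and W): β-rule — branch into not W  //  not W.
                  branch 2.2.2.1.1 (add not W):
                    ○ open, literals {W=F, X=T, Y=T, Z=F}.
                  branch 2.2.2.1.2 (add not W):
                    ○ open, literals {W=F, X=T, Y=T, Z=F}.
              branch 2.2.2.2 (add not (Y or not W)):
                not (Y or not W): α-rule — add not Y, not not W.
                × closes — contains both Y and not Y.
7 branches closed, 11 open.
Each open branch fixes some atoms; the unmentioned ones are free. Counting distinct full assignments: branch {V=T, W=T, Y=T, Z=T} (X) contributes 2 new; branch {W=T, Y=T, Z=T} (X, V) contributes 2 new; branch {V=T, W=T, X=F, Y=T} (Z) contributes 1 new; branch {W=T, X=F, Y=T, Z=T} (V) contributes 0 new; branch {V=F, X=F, Y=F, Z=F} (W) contributes 2 new; branch {V=F, X=T, Y=T, Z=F} (W) contributes 2 new; branch {W=F, X=F, Y=F, Z=F} (V) contributes 1 new; branch {W=F, X=F, Y=F, Z=F} (V) contributes 0 new; branch {W=T, X=F, Y=F, Z=F} (V) contributes 1 new; branch {W=F, X=T, Y=T, Z=F} (V) contributes 1 new; branch {W=F, X=T, Y=T, Z=F} (V) contributes 0 new. Total: 12.

12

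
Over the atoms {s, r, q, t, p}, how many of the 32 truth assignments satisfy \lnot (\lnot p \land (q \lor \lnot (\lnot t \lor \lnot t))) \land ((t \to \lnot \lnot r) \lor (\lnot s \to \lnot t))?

18

Initial set: {T (\lnot (\lnot p \land (q \lor \lnot (\lnot t \lor \lnot t))) \land ((t \to \lnot \lnot r) \lor (\lnot s \to \lnot t)))}.
T (\lnot (\lnot p \land (q \lor \lnot (\lnot t \lor \lnot t))) \land ((t \to \lnot \lnot r) \lor (\lnot s \to \lnot t))): α-rule — add T \lnot (\lnot p \land (q \lor \lnot (\lnot t \lor \lnot t))), T ((t \to \lnot \lnot r) \lor (\lnot s \to \lnot t)).
T \lnot (\lnot p \land (q \lor \lnot (\lnot t \lor \lnot t))): β-rule — branch into F \lnot p  //  F (q \lor \lnot (\lnot t \lor \lnot t)).
  branch 1 (add F \lnot p):
    T ((t \to \lnot \lnot r) \lor (\lnot s \to \lnot t)): β-rule — branch into T (t \to \lnot \lnot r)  //  T (\lnot s \to \lnot t).
      branch 1.1 (add T (t \to \lnot \lnot r)):
        T (t \to \lnot \lnot r): β-rule — branch into F t  //  T \lnot \lnot r.
          branch 1.1.1 (add F t):
            ○ open, literals {p=true, t=false}.
          branch 1.1.2 (add T \lnot \lnot r):
            T \lnot \lnot r: drop double negation, giving T r.
            ○ open, literals {p=true, r=true}.
      branch 1.2 (add T (\lnot s \to \lnot t)):
        T (\lnot s \to \lnot t): β-rule — branch into F \lnot s  //  T \lnot t.
          branch 1.2.1 (add F \lnot s):
            ○ open, literals {p=true, s=true}.
          branch 1.2.2 (add T \lnot t):
            ○ open, literals {p=true, t=false}.
  branch 2 (add F (q \lor \lnot (\lnot t \lor \lnot t))):
    F (q \lor \lnot (\lnot t \lor \lnot t)): α-rule — add F q, F \lnot (\lnot t \lor \lnot t).
    T ((t \to \lnot \lnot r) \lor (\lnot s \to \lnot t)): β-rule — branch into T (t \to \lnot \lnot r)  //  T (\lnot s \to \lnot t).
      branch 2.1 (add T (t \to \lnot \lnot r)):
        F \lnot (\lnot t \lor \lnot t): β-rule — branch into T \lnot t  //  T \lnot t.
          branch 2.1.1 (add T \lnot t):
            T (t \to \lnot \lnot r): β-rule — branch into F t  //  T \lnot \lnot r.
              branch 2.1.1.1 (add F t):
                ○ open, literals {q=false, t=false}.
              branch 2.1.1.2 (add T \lnot \lnot r):
                T \lnot \lnot r: drop double negation, giving T r.
                ○ open, literals {q=false, r=true, t=false}.
          branch 2.1.2 (add T \lnot t):
            T (t \to \lnot \lnot r): β-rule — branch into F t  //  T \lnot \lnot r.
              branch 2.1.2.1 (add F t):
                ○ open, literals {q=false, t=false}.
              branch 2.1.2.2 (add T \lnot \lnot r):
                T \lnot \lnot r: drop double negation, giving T r.
                ○ open, literals {q=false, r=true, t=false}.
      branch 2.2 (add T (\lnot s \to \lnot t)):
        F \lnot (\lnot t \lor \lnot t): β-rule — branch into T \lnot t  //  T \lnot t.
          branch 2.2.1 (add T \lnot t):
            T (\lnot s \to \lnot t): β-rule — branch into F \lnot s  //  T \lnot t.
              branch 2.2.1.1 (add F \lnot s):
                ○ open, literals {q=false, s=true, t=false}.
              branch 2.2.1.2 (add T \lnot t):
                ○ open, literals {q=false, t=false}.
          branch 2.2.2 (add T \lnot t):
            T (\lnot s \to \lnot t): β-rule — branch into F \lnot s  //  T \lnot t.
              branch 2.2.2.1 (add F \lnot s):
                ○ open, literals {q=false, s=true, t=false}.
              branch 2.2.2.2 (add T \lnot t):
                ○ open, literals {q=false, t=false}.
0 branches closed, 12 open.
Each open branch fixes some atoms; the unmentioned ones are free. Counting distinct full assignments: branch {p=true, t=false} (s, r, q) contributes 8 new; branch {p=true, r=true} (s, q, t) contributes 4 new; branch {p=true, s=true} (r, q, t) contributes 2 new; branch {p=true, t=false} (s, r, q) contributes 0 new; branch {q=false, t=false} (s, r, p) contributes 4 new; branch {q=false, r=true, t=false} (s, p) contributes 0 new; branch {q=false, t=false} (s, r, p) contributes 0 new; branch {q=false, r=true, t=false} (s, p) contributes 0 new; branch {q=false, s=true, t=false} (r, p) contributes 0 new; branch {q=false, t=false} (s, r, p) contributes 0 new; branch {q=false, s=true, t=false} (r, p) contributes 0 new; branch {q=false, t=false} (s, r, p) contributes 0 new. Total: 18.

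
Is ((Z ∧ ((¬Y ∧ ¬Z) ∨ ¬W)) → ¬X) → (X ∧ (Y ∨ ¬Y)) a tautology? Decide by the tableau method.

Assume the negation and expand:
Initial set: {F (((Z ∧ ((¬Y ∧ ¬Z) ∨ ¬W)) → ¬X) → (X ∧ (Y ∨ ¬Y)))}.
F (((Z ∧ ((¬Y ∧ ¬Z) ∨ ¬W)) → ¬X) → (X ∧ (Y ∨ ¬Y))): α-rule — add T ((Z ∧ ((¬Y ∧ ¬Z) ∨ ¬W)) → ¬X), F (X ∧ (Y ∨ ¬Y)).
T ((Z ∧ ((¬Y ∧ ¬Z) ∨ ¬W)) → ¬X): β-rule — branch into F (Z ∧ ((¬Y ∧ ¬Z) ∨ ¬W))  //  T ¬X.
  branch 1 (add F (Z ∧ ((¬Y ∧ ¬Z) ∨ ¬W))):
    F (X ∧ (Y ∨ ¬Y)): β-rule — branch into F X  //  F (Y ∨ ¬Y).
      branch 1.1 (add F X):
        F (Z ∧ ((¬Y ∧ ¬Z) ∨ ¬W)): β-rule — branch into F Z  //  F ((¬Y ∧ ¬Z) ∨ ¬W).
          branch 1.1.1 (add F Z):
            ○ open, literals {X=F, Z=F}.
          branch 1.1.2 (add F ((¬Y ∧ ¬Z) ∨ ¬W)):
            F ((¬Y ∧ ¬Z) ∨ ¬W): α-rule — add F (¬Y ∧ ¬Z), F ¬W.
            F (¬Y ∧ ¬Z): β-rule — branch into F ¬Y  //  F ¬Z.
              branch 1.1.2.1 (add F ¬Y):
                ○ open, literals {W=T, X=F, Y=T}.
              branch 1.1.2.2 (add F ¬Z):
                ○ open, literals {W=T, X=F, Z=T}.
      branch 1.2 (add F (Y ∨ ¬Y)):
        F (Y ∨ ¬Y): α-rule — add F Y, F ¬Y.
        × closes — contains both Y and ¬Y.
  branch 2 (add T ¬X):
    F (X ∧ (Y ∨ ¬Y)): β-rule — branch into F X  //  F (Y ∨ ¬Y).
      branch 2.1 (add F X):
        ○ open, literals {X=F}.
      branch 2.2 (add F (Y ∨ ¬Y)):
        F (Y ∨ ¬Y): α-rule — add F Y, F ¬Y.
        × closes — contains both Y and ¬Y.
2 branches closed, 4 open.
An open branch gives a countermodel: X=F, Z=F (unmentioned atoms arbitrary); under it the original formula is false.

Not valid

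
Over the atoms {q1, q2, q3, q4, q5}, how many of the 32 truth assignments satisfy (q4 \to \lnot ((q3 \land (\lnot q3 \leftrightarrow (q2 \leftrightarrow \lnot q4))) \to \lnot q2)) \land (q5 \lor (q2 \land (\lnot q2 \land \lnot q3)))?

Initial set: {((q4 \to \lnot ((q3 \land (\lnot q3 \leftrightarrow (q2 \leftrightarrow \lnot q4))) \to \lnot q2)) \land (q5 \lor (q2 \land (\lnot q2 \land \lnot q3))))}.
((q4 \to \lnot ((q3 \land (\lnot q3 \leftrightarrow (q2 \leftrightarrow \lnot q4))) \to \lnot q2)) \land (q5 \lor (q2 \land (\lnot q2 \land \lnot q3)))): α-rule — add (q4 \to \lnot ((q3 \land (\lnot q3 \leftrightarrow (q2 \leftrightarrow \lnot q4))) \to \lnot q2)), (q5 \lor (q2 \land (\lnot q2 \land \lnot q3))).
(q4 \to \lnot ((q3 \land (\lnot q3 \leftrightarrow (q2 \leftrightarrow \lnot q4))) \to \lnot q2)): β-rule — branch into \lnot q4  //  \lnot ((q3 \land (\lnot q3 \leftrightarrow (q2 \leftrightarrow \lnot q4))) \to \lnot q2).
  branch 1 (add \lnot q4):
    (q5 \lor (q2 \land (\lnot q2 \land \lnot q3))): β-rule — branch into q5  //  (q2 \land (\lnot q2 \land \lnot q3)).
      branch 1.1 (add q5):
        ○ open, literals {q4=F, q5=T}.
      branch 1.2 (add (q2 \land (\lnot q2 \land \lnot q3))):
        (q2 \land (\lnot q2 \land \lnot q3)): α-rule — add q2, (\lnot q2 \land \lnot q3).
        (\lnot q2 \land \lnot q3): α-rule — add \lnot q2, \lnot q3.
        × closes — contains both q2 and \lnot q2.
  branch 2 (add \lnot ((q3 \land (\lnot q3 \leftrightarrow (q2 \leftrightarrow \lnot q4))) \to \lnot q2)):
    \lnot ((q3 \land (\lnot q3 \leftrightarrow (q2 \leftrightarrow \lnot q4))) \to \lnot q2): α-rule — add (q3 \land (\lnot q3 \leftrightarrow (q2 \leftrightarrow \lnot q4))), \lnot \lnot q2.
    (q3 \land (\lnot q3 \leftrightarrow (q2 \leftrightarrow \lnot q4))): α-rule — add q3, (\lnot q3 \leftrightarrow (q2 \leftrightarrow \lnot q4)).
    (q5 \lor (q2 \land (\lnot q2 \land \lnot q3))): β-rule — branch into q5  //  (q2 \land (\lnot q2 \land \lnot q3)).
      branch 2.1 (add q5):
        (\lnot q3 \leftrightarrow (q2 \leftrightarrow \lnot q4)): β-rule — branch into \lnot q3, (q2 \leftrightarrow \lnot q4)  //  \lnot \lnot q3, \lnot (q2 \leftrightarrow \lnot q4).
          branch 2.1.1 (add \lnot q3, (q2 \leftrightarrow \lnot q4)):
            × closes — contains both q3 and \lnot q3.
          branch 2.1.2 (add \lnot \lnot q3, \lnot (q2 \leftrightarrow \lnot q4)):
            \lnot (q2 \leftrightarrow \lnot q4): β-rule — branch into q2, \lnot \lnot q4  //  \lnot q2, \lnot q4.
              branch 2.1.2.1 (add q2, \lnot \lnot q4):
                ○ open, literals {q2=T, q3=T, q4=T, q5=T}.
              branch 2.1.2.2 (add \lnot q2, \lnot q4):
                × closes — contains both q2 and \lnot q2.
      branch 2.2 (add (q2 \land (\lnot q2 \land \lnot q3))):
        (q2 \land (\lnot q2 \land \lnot q3)): α-rule — add q2, (\lnot q2 \land \lnot q3).
        (\lnot q2 \land \lnot q3): α-rule — add \lnot q2, \lnot q3.
        × closes — contains both q2 and \lnot q2.
4 branches closed, 2 open.
Each open branch fixes some atoms; the unmentioned ones are free. Counting distinct full assignments: branch {q4=F, q5=T} (q1, q2, q3) contributes 8 new; branch {q2=T, q3=T, q4=T, q5=T} (q1) contributes 2 new. Total: 10.

10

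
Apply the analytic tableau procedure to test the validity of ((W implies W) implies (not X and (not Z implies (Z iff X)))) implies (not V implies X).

Not valid

Assume the negation and expand:
Initial set: {not (((W implies W) implies (not X and (not Z implies (Z iff X)))) implies (not V implies X))}.
not (((W implies W) implies (not X and (not Z implies (Z iff X)))) implies (not V implies X)): α-rule — add ((W implies W) implies (not X and (not Z implies (Z iff X)))), not (not V implies X).
not (not V implies X): α-rule — add not V, not X.
((W implies W) implies (not X and (not Z implies (Z iff X)))): β-rule — branch into not (W implies W)  //  (not X and (not Z implies (Z iff X))).
  branch 1 (add not (W implies W)):
    not (W implies W): α-rule — add W, not W.
    × closes — contains both W and not W.
  branch 2 (add (not X and (not Z implies (Z iff X)))):
    (not X and (not Z implies (Z iff X))): α-rule — add not X, (not Z implies (Z iff X)).
    (not Z implies (Z iff X)): β-rule — branch into not not Z  //  (Z iff X).
      branch 2.1 (add not not Z):
        ○ open, literals {V=false, X=false, Z=true}.
      branch 2.2 (add (Z iff X)):
        (Z iff X): β-rule — branch into Z, X  //  not Z, not X.
          branch 2.2.1 (add Z, X):
            × closes — contains both X and not X.
          branch 2.2.2 (add not Z, not X):
            ○ open, literals {V=false, X=false, Z=false}.
2 branches closed, 2 open.
An open branch gives a countermodel: V=false, X=false, Z=true (unmentioned atoms arbitrary); under it the original formula is false.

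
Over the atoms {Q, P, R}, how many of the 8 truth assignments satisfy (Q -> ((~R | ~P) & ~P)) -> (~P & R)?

Initial set: {((Q -> ((~R | ~P) & ~P)) -> (~P & R))}.
((Q -> ((~R | ~P) & ~P)) -> (~P & R)): β-rule — branch into ~(Q -> ((~R | ~P) & ~P))  //  (~P & R).
  branch 1 (add ~(Q -> ((~R | ~P) & ~P))):
    ~(Q -> ((~R | ~P) & ~P)): α-rule — add Q, ~((~R | ~P) & ~P).
    ~((~R | ~P) & ~P): β-rule — branch into ~(~R | ~P)  //  ~~P.
      branch 1.1 (add ~(~R | ~P)):
        ~(~R | ~P): α-rule — add ~~R, ~~P.
        ○ open, literals {P=T, Q=T, R=T}.
      branch 1.2 (add ~~P):
        ○ open, literals {P=T, Q=T}.
  branch 2 (add (~P & R)):
    (~P & R): α-rule — add ~P, R.
    ○ open, literals {P=F, R=T}.
0 branches closed, 3 open.
Each open branch fixes some atoms; the unmentioned ones are free. Counting distinct full assignments: branch {P=T, Q=T, R=T} (none free) contributes 1 new; branch {P=T, Q=T} (R) contributes 1 new; branch {P=F, R=T} (Q) contributes 2 new. Total: 4.

4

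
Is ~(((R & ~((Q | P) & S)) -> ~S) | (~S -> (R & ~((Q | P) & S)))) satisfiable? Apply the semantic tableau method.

Unsatisfiable

Initial set: {~(((R & ~((Q | P) & S)) -> ~S) | (~S -> (R & ~((Q | P) & S))))}.
~(((R & ~((Q | P) & S)) -> ~S) | (~S -> (R & ~((Q | P) & S)))): α-rule — add ~((R & ~((Q | P) & S)) -> ~S), ~(~S -> (R & ~((Q | P) & S))).
~((R & ~((Q | P) & S)) -> ~S): α-rule — add (R & ~((Q | P) & S)), ~~S.
~(~S -> (R & ~((Q | P) & S))): α-rule — add ~S, ~(R & ~((Q | P) & S)).
× closes — contains both S and ~S.
All 1 branch closes.
Every branch closed; the formula is unsatisfiable.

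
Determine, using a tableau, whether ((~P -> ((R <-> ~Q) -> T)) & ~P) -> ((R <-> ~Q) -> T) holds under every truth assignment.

Valid

Assume the negation and expand:
Initial set: {~(((~P -> ((R <-> ~Q) -> T)) & ~P) -> ((R <-> ~Q) -> T))}.
~(((~P -> ((R <-> ~Q) -> T)) & ~P) -> ((R <-> ~Q) -> T)): α-rule — add ((~P -> ((R <-> ~Q) -> T)) & ~P), ~((R <-> ~Q) -> T).
((~P -> ((R <-> ~Q) -> T)) & ~P): α-rule — add (~P -> ((R <-> ~Q) -> T)), ~P.
~((R <-> ~Q) -> T): α-rule — add (R <-> ~Q), ~T.
(~P -> ((R <-> ~Q) -> T)): β-rule — branch into ~~P  //  ((R <-> ~Q) -> T).
  branch 1 (add ~~P):
    × closes — contains both P and ~P.
  branch 2 (add ((R <-> ~Q) -> T)):
    (R <-> ~Q): β-rule — branch into R, ~Q  //  ~R, ~~Q.
      branch 2.1 (add R, ~Q):
        ((R <-> ~Q) -> T): β-rule — branch into ~(R <-> ~Q)  //  T.
          branch 2.1.1 (add ~(R <-> ~Q)):
            ~(R <-> ~Q): β-rule — branch into R, ~~Q  //  ~R, ~Q.
              branch 2.1.1.1 (add R, ~~Q):
                × closes — contains both Q and ~Q.
              branch 2.1.1.2 (add ~R, ~Q):
                × closes — contains both R and ~R.
          branch 2.1.2 (add T):
            × closes — contains both T and ~T.
      branch 2.2 (add ~R, ~~Q):
        ((R <-> ~Q) -> T): β-rule — branch into ~(R <-> ~Q)  //  T.
          branch 2.2.1 (add ~(R <-> ~Q)):
            ~(R <-> ~Q): β-rule — branch into R, ~~Q  //  ~R, ~Q.
              branch 2.2.1.1 (add R, ~~Q):
                × closes — contains both R and ~R.
              branch 2.2.1.2 (add ~R, ~Q):
                × closes — contains both Q and ~Q.
          branch 2.2.2 (add T):
            × closes — contains both T and ~T.
All 7 branches close.
Every branch closed, so the negation is unsatisfiable and the formula is valid.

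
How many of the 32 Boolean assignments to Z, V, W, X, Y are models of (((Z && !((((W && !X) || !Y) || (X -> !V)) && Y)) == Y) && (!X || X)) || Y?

24

Initial set: {((((Z && !((((W && !X) || !Y) || (X -> !V)) && Y)) == Y) && (!X || X)) || Y)}.
((((Z && !((((W && !X) || !Y) || (X -> !V)) && Y)) == Y) && (!X || X)) || Y): β-rule — branch into (((Z && !((((W && !X) || !Y) || (X -> !V)) && Y)) == Y) && (!X || X))  //  Y.
  branch 1 (add (((Z && !((((W && !X) || !Y) || (X -> !V)) && Y)) == Y) && (!X || X))):
    (((Z && !((((W && !X) || !Y) || (X -> !V)) && Y)) == Y) && (!X || X)): α-rule — add ((Z && !((((W && !X) || !Y) || (X -> !V)) && Y)) == Y), (!X || X).
    ((Z && !((((W && !X) || !Y) || (X -> !V)) && Y)) == Y): β-rule — branch into (Z && !((((W && !X) || !Y) || (X -> !V)) && Y)), Y  //  !(Z && !((((W && !X) || !Y) || (X -> !V)) && Y)), !Y.
      branch 1.1 (add (Z && !((((W && !X) || !Y) || (X -> !V)) && Y)), Y):
        (Z && !((((W && !X) || !Y) || (X -> !V)) && Y)): α-rule — add Z, !((((W && !X) || !Y) || (X -> !V)) && Y).
        (!X || X): β-rule — branch into !X  //  X.
          branch 1.1.1 (add !X):
            !((((W && !X) || !Y) || (X -> !V)) && Y): β-rule — branch into !(((W && !X) || !Y) || (X -> !V))  //  !Y.
              branch 1.1.1.1 (add !(((W && !X) || !Y) || (X -> !V))):
                !(((W && !X) || !Y) || (X -> !V)): α-rule — add !((W && !X) || !Y), !(X -> !V).
                !((W && !X) || !Y): α-rule — add !(W && !X), !!Y.
                !(X -> !V): α-rule — add X, !!V.
                × closes — contains both X and !X.
              branch 1.1.1.2 (add !Y):
                × closes — contains both Y and !Y.
          branch 1.1.2 (add X):
            !((((W && !X) || !Y) || (X -> !V)) && Y): β-rule — branch into !(((W && !X) || !Y) || (X -> !V))  //  !Y.
              branch 1.1.2.1 (add !(((W && !X) || !Y) || (X -> !V))):
                !(((W && !X) || !Y) || (X -> !V)): α-rule — add !((W && !X) || !Y), !(X -> !V).
                !((W && !X) || !Y): α-rule — add !(W && !X), !!Y.
                !(X -> !V): α-rule — add X, !!V.
                !(W && !X): β-rule — branch into !W  //  !!X.
                  branch 1.1.2.1.1 (add !W):
                    ○ open, literals {V=true, W=false, X=true, Y=true, Z=true}.
                  branch 1.1.2.1.2 (add !!X):
                    ○ open, literals {V=true, X=true, Y=true, Z=true}.
              branch 1.1.2.2 (add !Y):
                × closes — contains both Y and !Y.
      branch 1.2 (add !(Z && !((((W && !X) || !Y) || (X -> !V)) && Y)), !Y):
        (!X || X): β-rule — branch into !X  //  X.
          branch 1.2.1 (add !X):
            !(Z && !((((W && !X) || !Y) || (X -> !V)) && Y)): β-rule — branch into !Z  //  !!((((W && !X) || !Y) || (X -> !V)) && Y).
              branch 1.2.1.1 (add !Z):
                ○ open, literals {X=false, Y=false, Z=false}.
              branch 1.2.1.2 (add !!((((W && !X) || !Y) || (X -> !V)) && Y)):
                !!((((W && !X) || !Y) || (X -> !V)) && Y): α-rule — add (((W && !X) || !Y) || (X -> !V)), Y.
                × closes — contains both Y and !Y.
          branch 1.2.2 (add X):
            !(Z && !((((W && !X) || !Y) || (X -> !V)) && Y)): β-rule — branch into !Z  //  !!((((W && !X) || !Y) || (X -> !V)) && Y).
              branch 1.2.2.1 (add !Z):
                ○ open, literals {X=true, Y=false, Z=false}.
              branch 1.2.2.2 (add !!((((W && !X) || !Y) || (X -> !V)) && Y)):
                !!((((W && !X) || !Y) || (X -> !V)) && Y): α-rule — add (((W && !X) || !Y) || (X -> !V)), Y.
                × closes — contains both Y and !Y.
  branch 2 (add Y):
    ○ open, literals {Y=true}.
5 branches closed, 5 open.
Each open branch fixes some atoms; the unmentioned ones are free. Counting distinct full assignments: branch {V=true, W=false, X=true, Y=true, Z=true} (none free) contributes 1 new; branch {V=true, X=true, Y=true, Z=true} (W) contributes 1 new; branch {X=false, Y=false, Z=false} (V, W) contributes 4 new; branch {X=true, Y=false, Z=false} (V, W) contributes 4 new; branch {Y=true} (Z, V, W, X) contributes 14 new. Total: 24.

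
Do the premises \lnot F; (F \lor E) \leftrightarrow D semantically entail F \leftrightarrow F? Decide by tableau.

Initial set: {\lnot F; ((F \lor E) \leftrightarrow D); \lnot (F \leftrightarrow F)}.
((F \lor E) \leftrightarrow D): β-rule — branch into (F \lor E), D  //  \lnot (F \lor E), \lnot D.
  branch 1 (add (F \lor E), D):
    \lnot (F \leftrightarrow F): β-rule — branch into F, \lnot F  //  \lnot F, F.
      branch 1.1 (add F, \lnot F):
        × closes — contains both F and \lnot F.
      branch 1.2 (add \lnot F, F):
        × closes — contains both F and \lnot F.
  branch 2 (add \lnot (F \lor E), \lnot D):
    \lnot (F \lor E): α-rule — add \lnot F, \lnot E.
    \lnot (F \leftrightarrow F): β-rule — branch into F, \lnot F  //  \lnot F, F.
      branch 2.1 (add F, \lnot F):
        × closes — contains both F and \lnot F.
      branch 2.2 (add \lnot F, F):
        × closes — contains both F and \lnot F.
All 4 branches close.
Every branch closed, so the premises entail the conclusion.

Yes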